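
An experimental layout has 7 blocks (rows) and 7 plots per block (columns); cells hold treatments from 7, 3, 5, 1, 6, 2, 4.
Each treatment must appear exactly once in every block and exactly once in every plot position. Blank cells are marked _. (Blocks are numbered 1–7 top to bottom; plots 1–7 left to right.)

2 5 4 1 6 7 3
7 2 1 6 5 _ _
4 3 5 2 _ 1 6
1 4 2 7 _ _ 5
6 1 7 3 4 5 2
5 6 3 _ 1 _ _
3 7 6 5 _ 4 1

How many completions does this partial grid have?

1

Block 2, plot 6: eliminating its block and plot leaves {3}.
Block 2, plot 7: eliminating its block and plot leaves {4}.
Block 3, plot 5: eliminating its block and plot leaves {7}.
Block 4, plot 5: eliminating its block and plot leaves {3}.
Block 4, plot 6: eliminating its block and plot leaves {3, 6}.
Block 6, plot 4: eliminating its block and plot leaves {4}.
Block 6, plot 6: eliminating its block and plot leaves {2}.
Block 6, plot 7: eliminating its block and plot leaves {7, 4}.
Block 7, plot 5: eliminating its block and plot leaves {2}.
Only one assignment across all blanks avoids any block or plot repeat, giving 1 completion.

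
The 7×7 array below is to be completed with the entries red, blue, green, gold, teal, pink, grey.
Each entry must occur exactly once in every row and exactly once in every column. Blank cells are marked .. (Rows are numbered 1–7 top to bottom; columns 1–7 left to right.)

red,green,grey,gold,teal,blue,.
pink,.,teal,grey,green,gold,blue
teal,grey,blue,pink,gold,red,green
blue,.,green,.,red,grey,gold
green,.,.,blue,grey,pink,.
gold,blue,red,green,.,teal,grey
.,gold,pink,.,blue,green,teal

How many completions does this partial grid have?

Row 1, column 7: eliminating its row and column leaves {pink}.
Row 2, column 2: eliminating its row and column leaves {red}.
Row 4, column 2: eliminating its row and column leaves {teal, pink}.
Row 4, column 4: eliminating its row and column leaves {teal}.
Row 5, column 2: eliminating its row and column leaves {red, teal}.
Row 5, column 3: eliminating its row and column leaves {gold}.
Row 5, column 7: eliminating its row and column leaves {red}.
Row 6, column 5: eliminating its row and column leaves {pink}.
Row 7, column 1: eliminating its row and column leaves {grey}.
Row 7, column 4: eliminating its row and column leaves {red}.
Only one assignment across all blanks avoids any row or column repeat, giving 1 completion.

1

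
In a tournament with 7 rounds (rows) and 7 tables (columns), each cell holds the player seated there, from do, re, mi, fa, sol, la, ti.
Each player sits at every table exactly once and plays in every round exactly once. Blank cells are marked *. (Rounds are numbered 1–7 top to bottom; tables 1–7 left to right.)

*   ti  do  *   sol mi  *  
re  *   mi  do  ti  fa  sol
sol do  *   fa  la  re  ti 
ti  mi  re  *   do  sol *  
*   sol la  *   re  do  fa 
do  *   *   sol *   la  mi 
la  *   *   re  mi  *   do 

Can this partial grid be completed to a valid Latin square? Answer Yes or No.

No

Round 3, table 3: round 3 together with table 3 already contain {do, re, mi, fa, sol, la, ti} — every symbol — so nothing can go there. The grid has no valid completion.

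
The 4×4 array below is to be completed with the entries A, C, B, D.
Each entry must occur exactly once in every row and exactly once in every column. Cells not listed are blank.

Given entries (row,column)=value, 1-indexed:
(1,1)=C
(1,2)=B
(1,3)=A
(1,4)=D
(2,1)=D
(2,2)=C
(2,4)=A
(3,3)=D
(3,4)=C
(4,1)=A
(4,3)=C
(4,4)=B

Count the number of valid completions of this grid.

1

Row 2, column 3: eliminating its row and column leaves {B}.
Row 3, column 1: eliminating its row and column leaves {B}.
Row 3, column 2: eliminating its row and column leaves {A}.
Row 4, column 2: eliminating its row and column leaves {D}.
Only one assignment across all blanks avoids any row or column repeat, giving 1 completion.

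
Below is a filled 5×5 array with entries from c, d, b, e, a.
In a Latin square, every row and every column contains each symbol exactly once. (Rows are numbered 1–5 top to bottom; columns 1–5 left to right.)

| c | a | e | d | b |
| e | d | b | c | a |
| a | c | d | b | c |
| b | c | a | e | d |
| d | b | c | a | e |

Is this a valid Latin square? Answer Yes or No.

Column 2 contains c twice (at rows 3 and 4), so it is not a permutation.

No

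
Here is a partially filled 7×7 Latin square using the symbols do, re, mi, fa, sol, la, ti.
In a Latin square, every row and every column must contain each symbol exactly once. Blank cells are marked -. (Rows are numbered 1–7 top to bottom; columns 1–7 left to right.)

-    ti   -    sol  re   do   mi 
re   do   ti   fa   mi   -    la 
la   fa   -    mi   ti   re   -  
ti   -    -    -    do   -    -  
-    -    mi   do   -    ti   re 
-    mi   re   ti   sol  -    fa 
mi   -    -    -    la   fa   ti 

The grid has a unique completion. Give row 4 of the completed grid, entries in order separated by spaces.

ti re fa la do mi sol

Row 4, column 7: row 4 has {do, ti} and column 7 has {re, mi, fa, la, ti}, leaving only sol.
Row 1, column 1: row 1 has {do, re, mi, sol, ti} and column 1 has {re, mi, la, ti}, leaving only fa.
Row 1, column 3: row 1 has {do, re, mi, fa, sol, ti} and column 3 has {re, mi, ti}, leaving only la.
Row 4, column 3: row 4 has {do, sol, ti} and column 3 has {re, mi, la, ti}, leaving only fa.
Row 2, column 6: row 2 has {do, re, mi, fa, la, ti} and column 6 has {do, re, fa, ti}, leaving only sol.
Row 3, column 7: row 3 has {re, mi, fa, la, ti} and column 7 has {re, mi, fa, sol, la, ti}, leaving only do.
Row 3, column 3: row 3 has {do, re, mi, fa, la, ti} and column 3 has {re, mi, fa, la, ti}, leaving only sol.
Row 5, column 1: row 5 has {do, re, mi, ti} and column 1 has {re, mi, fa, la, ti}, leaving only sol.
Row 5, column 2: row 5 has {do, re, mi, sol, ti} and column 2 has {do, mi, fa, ti}, leaving only la.
Row 4, column 2: row 4 has {do, fa, sol, ti} and column 2 has {do, mi, fa, la, ti}, leaving only re.
Row 4, column 4: row 4 has {do, re, fa, sol, ti} and column 4 has {do, mi, fa, sol, ti}, leaving only la.
Row 4, column 6: row 4 has {do, re, fa, sol, la, ti} and column 6 has {do, re, fa, sol, ti}, leaving only mi.
So row 4 reads: ti re fa la do mi sol.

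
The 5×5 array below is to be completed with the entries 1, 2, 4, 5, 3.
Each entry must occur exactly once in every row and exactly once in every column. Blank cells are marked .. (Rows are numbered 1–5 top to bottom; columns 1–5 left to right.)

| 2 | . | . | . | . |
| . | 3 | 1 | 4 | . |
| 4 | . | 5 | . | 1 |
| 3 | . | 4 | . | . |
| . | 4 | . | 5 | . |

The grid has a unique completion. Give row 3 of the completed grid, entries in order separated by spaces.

4 2 5 3 1

Row 3, column 2: row 3 has {1, 4, 5} and column 2 has {4, 3}, leaving only 2.
Row 3, column 4: row 3 has {1, 2, 4, 5} and column 4 has {4, 5}, leaving only 3.
So row 3 reads: 4 2 5 3 1.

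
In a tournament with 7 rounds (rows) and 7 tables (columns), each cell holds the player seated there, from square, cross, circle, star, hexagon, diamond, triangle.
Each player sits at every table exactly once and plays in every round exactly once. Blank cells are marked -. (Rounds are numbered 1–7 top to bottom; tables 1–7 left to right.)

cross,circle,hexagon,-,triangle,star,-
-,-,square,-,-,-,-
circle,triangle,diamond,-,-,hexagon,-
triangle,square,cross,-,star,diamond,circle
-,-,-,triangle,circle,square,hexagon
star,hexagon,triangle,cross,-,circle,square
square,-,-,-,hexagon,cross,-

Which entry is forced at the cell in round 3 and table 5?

square

Round 1, table 7: round 1 has {cross, circle, star, hexagon, triangle} and table 7 has {square, circle, hexagon}, leaving only diamond.
Round 1, table 4: round 1 has {cross, circle, star, hexagon, diamond, triangle} and table 4 has {cross, triangle}, leaving only square.
Round 2, table 6: round 2 has {square} and table 6 has {square, cross, circle, star, hexagon, diamond}, leaving only triangle.
Round 3, table 4: round 3 has {circle, hexagon, diamond, triangle} and table 4 has {square, cross, triangle}, leaving only star.
Round 3, table 7: round 3 has {circle, star, hexagon, diamond, triangle} and table 7 has {square, circle, hexagon, diamond}, leaving only cross.
Round 3 already has {cross, circle, star, hexagon, diamond, triangle} and table 5 already has {circle, star, hexagon, triangle}, so round 3, table 5 must be square.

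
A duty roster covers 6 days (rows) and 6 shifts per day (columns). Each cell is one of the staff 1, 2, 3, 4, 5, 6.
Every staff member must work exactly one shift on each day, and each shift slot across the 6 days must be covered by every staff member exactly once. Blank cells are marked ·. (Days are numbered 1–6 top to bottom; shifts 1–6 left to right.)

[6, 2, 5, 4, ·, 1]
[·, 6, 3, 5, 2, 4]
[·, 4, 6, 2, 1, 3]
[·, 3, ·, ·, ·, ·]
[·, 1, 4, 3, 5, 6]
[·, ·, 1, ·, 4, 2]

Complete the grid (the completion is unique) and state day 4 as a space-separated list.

Day 4, shift 3: day 4 has {3} and shift 3 has {1, 3, 4, 5, 6}, leaving only 2.
Day 4, shift 5: day 4 has {2, 3} and shift 5 has {1, 2, 4, 5}, leaving only 6.
Day 4, shift 4: day 4 has {2, 3, 6} and shift 4 has {2, 3, 4, 5}, leaving only 1.
Day 4, shift 6: day 4 has {1, 2, 3, 6} and shift 6 has {1, 2, 3, 4, 6}, leaving only 5.
Day 4, shift 1: day 4 has {1, 2, 3, 5, 6} and shift 1 has {6}, leaving only 4.
So day 4 reads: 4 3 2 1 6 5.

4 3 2 1 6 5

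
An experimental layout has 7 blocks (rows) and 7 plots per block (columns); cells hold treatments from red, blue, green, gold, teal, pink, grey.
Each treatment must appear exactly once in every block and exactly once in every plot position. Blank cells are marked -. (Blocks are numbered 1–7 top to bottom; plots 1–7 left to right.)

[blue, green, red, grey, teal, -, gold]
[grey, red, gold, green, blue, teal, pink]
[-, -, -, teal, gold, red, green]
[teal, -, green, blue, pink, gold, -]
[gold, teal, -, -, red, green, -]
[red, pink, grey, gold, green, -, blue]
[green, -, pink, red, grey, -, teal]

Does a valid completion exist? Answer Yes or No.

Block 6, plot 6: block 6 together with plot 6 already contain {red, blue, green, gold, teal, pink, grey} — every symbol — so nothing can go there. The grid has no valid completion.

No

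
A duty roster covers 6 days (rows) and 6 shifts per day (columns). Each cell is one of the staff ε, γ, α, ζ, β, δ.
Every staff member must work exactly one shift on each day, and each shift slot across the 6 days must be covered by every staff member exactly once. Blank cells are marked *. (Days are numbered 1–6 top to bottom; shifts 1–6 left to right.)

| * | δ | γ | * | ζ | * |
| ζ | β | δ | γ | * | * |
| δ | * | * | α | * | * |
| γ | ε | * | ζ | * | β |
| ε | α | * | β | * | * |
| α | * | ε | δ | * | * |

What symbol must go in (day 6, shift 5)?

Day 1, shift 1: day 1 has {γ, ζ, δ} and shift 1 has {ε, γ, α, ζ, δ}, leaving only β.
Day 1, shift 4: day 1 has {γ, ζ, β, δ} and shift 4 has {γ, α, ζ, β, δ}, leaving only ε.
Day 1, shift 6: day 1 has {ε, γ, ζ, β, δ} and shift 6 has {β}, leaving only α.
Day 2, shift 6: day 2 has {γ, ζ, β, δ} and shift 6 has {α, β}, leaving only ε.
Day 2, shift 5: day 2 has {ε, γ, ζ, β, δ} and shift 5 has {ζ}, leaving only α.
Day 4, shift 3: day 4 has {ε, γ, ζ, β} and shift 3 has {ε, γ, δ}, leaving only α.
Day 4, shift 5: day 4 has {ε, γ, α, ζ, β} and shift 5 has {α, ζ}, leaving only δ.
Day 5, shift 3: day 5 has {ε, α, β} and shift 3 has {ε, γ, α, δ}, leaving only ζ.
Day 3, shift 3: day 3 has {α, δ} and shift 3 has {ε, γ, α, ζ, δ}, leaving only β.
Day 5, shift 5: day 5 has {ε, α, ζ, β} and shift 5 has {α, ζ, δ}, leaving only γ.
Day 6 already has {ε, α, δ} and shift 5 already has {γ, α, ζ, δ}, so day 6, shift 5 must be β.

β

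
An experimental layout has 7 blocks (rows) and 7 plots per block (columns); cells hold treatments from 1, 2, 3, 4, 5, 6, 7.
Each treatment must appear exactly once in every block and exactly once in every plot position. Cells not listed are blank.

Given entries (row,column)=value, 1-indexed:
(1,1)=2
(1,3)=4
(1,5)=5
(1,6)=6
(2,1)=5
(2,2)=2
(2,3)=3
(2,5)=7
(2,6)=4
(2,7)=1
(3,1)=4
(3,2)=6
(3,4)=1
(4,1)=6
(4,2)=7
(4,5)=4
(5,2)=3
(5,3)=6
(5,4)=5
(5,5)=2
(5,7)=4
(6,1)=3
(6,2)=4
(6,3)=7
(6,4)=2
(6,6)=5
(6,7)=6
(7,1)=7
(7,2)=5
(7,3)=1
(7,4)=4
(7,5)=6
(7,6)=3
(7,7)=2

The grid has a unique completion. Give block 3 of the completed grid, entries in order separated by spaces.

Block 3, plot 5: block 3 has {1, 4, 6} and plot 5 has {2, 4, 5, 6, 7}, leaving only 3.
Block 1, plot 2: block 1 has {2, 4, 5, 6} and plot 2 has {2, 3, 4, 5, 6, 7}, leaving only 1.
Block 2, plot 4: block 2 has {1, 2, 3, 4, 5, 7} and plot 4 has {1, 2, 4, 5}, leaving only 6.
Block 4, plot 4: block 4 has {4, 6, 7} and plot 4 has {1, 2, 4, 5, 6}, leaving only 3.
Block 1, plot 4: block 1 has {1, 2, 4, 5, 6} and plot 4 has {1, 2, 3, 4, 5, 6}, leaving only 7.
Block 1, plot 7: block 1 has {1, 2, 4, 5, 6, 7} and plot 7 has {1, 2, 4, 6}, leaving only 3.
Block 4, plot 7: block 4 has {3, 4, 6, 7} and plot 7 has {1, 2, 3, 4, 6}, leaving only 5.
Block 3, plot 7: block 3 has {1, 3, 4, 6} and plot 7 has {1, 2, 3, 4, 5, 6}, leaving only 7.
Block 3, plot 6: block 3 has {1, 3, 4, 6, 7} and plot 6 has {3, 4, 5, 6}, leaving only 2.
Block 3, plot 3: block 3 has {1, 2, 3, 4, 6, 7} and plot 3 has {1, 3, 4, 6, 7}, leaving only 5.
So block 3 reads: 4 6 5 1 3 2 7.

4 6 5 1 3 2 7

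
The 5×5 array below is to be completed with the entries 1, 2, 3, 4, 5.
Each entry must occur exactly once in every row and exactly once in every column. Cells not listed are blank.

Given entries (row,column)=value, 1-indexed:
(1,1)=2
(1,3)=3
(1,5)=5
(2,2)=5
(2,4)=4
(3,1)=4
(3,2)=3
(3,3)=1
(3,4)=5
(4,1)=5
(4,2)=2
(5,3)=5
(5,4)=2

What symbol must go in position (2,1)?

1

Row 1, column 4: row 1 has {2, 3, 5} and column 4 has {2, 4, 5}, leaving only 1.
Row 1, column 2: row 1 has {1, 2, 3, 5} and column 2 has {2, 3, 5}, leaving only 4.
Row 2, column 3: row 2 has {4, 5} and column 3 has {1, 3, 5}, leaving only 2.
Row 3, column 5: row 3 has {1, 3, 4, 5} and column 5 has {5}, leaving only 2.
Row 4, column 3: row 4 has {2, 5} and column 3 has {1, 2, 3, 5}, leaving only 4.
Row 4, column 4: row 4 has {2, 4, 5} and column 4 has {1, 2, 4, 5}, leaving only 3.
Row 4, column 5: row 4 has {2, 3, 4, 5} and column 5 has {2, 5}, leaving only 1.
Row 2, column 5: row 2 has {2, 4, 5} and column 5 has {1, 2, 5}, leaving only 3.
Row 2 already has {2, 3, 4, 5} and column 1 already has {2, 4, 5}, so row 2, column 1 must be 1.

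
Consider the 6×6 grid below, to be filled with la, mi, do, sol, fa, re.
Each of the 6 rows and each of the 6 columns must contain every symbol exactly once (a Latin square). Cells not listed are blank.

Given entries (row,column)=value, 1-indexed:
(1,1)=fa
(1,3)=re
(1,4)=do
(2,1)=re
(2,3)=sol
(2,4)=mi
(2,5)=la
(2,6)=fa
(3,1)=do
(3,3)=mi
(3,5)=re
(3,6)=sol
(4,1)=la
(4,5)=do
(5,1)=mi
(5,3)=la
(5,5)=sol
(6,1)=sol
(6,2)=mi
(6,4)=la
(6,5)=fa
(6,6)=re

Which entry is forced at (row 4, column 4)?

Row 1, column 5: row 1 has {do, fa, re} and column 5 has {la, do, sol, fa, re}, leaving only mi.
Row 1, column 6: row 1 has {mi, do, fa, re} and column 6 has {sol, fa, re}, leaving only la.
Row 1, column 2: row 1 has {la, mi, do, fa, re} and column 2 has {mi}, leaving only sol.
Row 2, column 2: row 2 has {la, mi, sol, fa, re} and column 2 has {mi, sol}, leaving only do.
Row 3, column 4: row 3 has {mi, do, sol, re} and column 4 has {la, mi, do}, leaving only fa.
Row 3, column 2: row 3 has {mi, do, sol, fa, re} and column 2 has {mi, do, sol}, leaving only la.
Row 4, column 3: row 4 has {la, do} and column 3 has {la, mi, sol, re}, leaving only fa.
Row 4, column 2: row 4 has {la, do, fa} and column 2 has {la, mi, do, sol}, leaving only re.
Row 4 already has {la, do, fa, re} and column 4 already has {la, mi, do, fa}, so row 4, column 4 must be sol.

sol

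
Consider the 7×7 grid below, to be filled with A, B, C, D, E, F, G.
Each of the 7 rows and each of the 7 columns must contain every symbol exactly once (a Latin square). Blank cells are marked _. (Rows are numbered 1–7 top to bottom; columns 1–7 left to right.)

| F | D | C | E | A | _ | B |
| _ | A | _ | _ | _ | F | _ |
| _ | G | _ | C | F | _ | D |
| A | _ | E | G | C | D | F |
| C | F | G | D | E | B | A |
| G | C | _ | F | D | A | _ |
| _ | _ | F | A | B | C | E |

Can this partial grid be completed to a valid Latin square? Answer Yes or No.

Row 6, column 7: row 6 together with column 7 already contain {A, B, C, D, E, F, G} — every symbol — so nothing can go there. The grid has no valid completion.

No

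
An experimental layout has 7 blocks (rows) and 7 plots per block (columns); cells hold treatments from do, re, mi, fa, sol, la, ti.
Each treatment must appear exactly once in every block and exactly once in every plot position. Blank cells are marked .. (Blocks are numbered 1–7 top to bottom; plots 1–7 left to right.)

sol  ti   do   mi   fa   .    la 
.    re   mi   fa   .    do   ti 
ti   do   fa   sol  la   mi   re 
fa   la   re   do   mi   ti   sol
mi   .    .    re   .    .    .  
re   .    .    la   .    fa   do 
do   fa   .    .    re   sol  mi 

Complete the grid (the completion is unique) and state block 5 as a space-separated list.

mi sol ti re do la fa

Block 5, plot 2: block 5 has {re, mi} and plot 2 has {do, re, fa, la, ti}, leaving only sol.
Block 5, plot 6: block 5 has {re, mi, sol} and plot 6 has {do, mi, fa, sol, ti}, leaving only la.
Block 5, plot 3: block 5 has {re, mi, sol, la} and plot 3 has {do, re, mi, fa}, leaving only ti.
Block 5, plot 5: block 5 has {re, mi, sol, la, ti} and plot 5 has {re, mi, fa, la}, leaving only do.
Block 5, plot 7: block 5 has {do, re, mi, sol, la, ti} and plot 7 has {do, re, mi, sol, la, ti}, leaving only fa.
So block 5 reads: mi sol ti re do la fa.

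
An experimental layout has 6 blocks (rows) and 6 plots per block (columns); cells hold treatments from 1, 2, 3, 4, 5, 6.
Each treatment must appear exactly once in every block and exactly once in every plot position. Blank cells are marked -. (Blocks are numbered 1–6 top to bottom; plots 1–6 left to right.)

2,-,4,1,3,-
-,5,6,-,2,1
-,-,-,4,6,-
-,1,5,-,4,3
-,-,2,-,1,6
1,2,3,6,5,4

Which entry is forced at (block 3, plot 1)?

Block 1, plot 2: block 1 has {1, 2, 3, 4} and plot 2 has {1, 2, 5}, leaving only 6.
Block 1, plot 6: block 1 has {1, 2, 3, 4, 6} and plot 6 has {1, 3, 4, 6}, leaving only 5.
Block 2, plot 4: block 2 has {1, 2, 5, 6} and plot 4 has {1, 4, 6}, leaving only 3.
Block 2, plot 1: block 2 has {1, 2, 3, 5, 6} and plot 1 has {1, 2}, leaving only 4.
Block 3, plot 2: block 3 has {4, 6} and plot 2 has {1, 2, 5, 6}, leaving only 3.
Block 3 already has {3, 4, 6} and plot 1 already has {1, 2, 4}, so block 3, plot 1 must be 5.

5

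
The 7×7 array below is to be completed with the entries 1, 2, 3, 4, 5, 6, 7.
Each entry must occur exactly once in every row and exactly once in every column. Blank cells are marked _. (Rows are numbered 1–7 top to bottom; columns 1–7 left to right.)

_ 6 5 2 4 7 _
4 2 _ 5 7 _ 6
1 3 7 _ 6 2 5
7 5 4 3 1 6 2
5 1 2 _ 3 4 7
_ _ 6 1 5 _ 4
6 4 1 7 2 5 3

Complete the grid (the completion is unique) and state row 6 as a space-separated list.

Row 6, column 2: row 6 has {1, 4, 5, 6} and column 2 has {1, 2, 3, 4, 5, 6}, leaving only 7.
Row 6, column 6: row 6 has {1, 4, 5, 6, 7} and column 6 has {2, 4, 5, 6, 7}, leaving only 3.
Row 6, column 1: row 6 has {1, 3, 4, 5, 6, 7} and column 1 has {1, 4, 5, 6, 7}, leaving only 2.
So row 6 reads: 2 7 6 1 5 3 4.

2 7 6 1 5 3 4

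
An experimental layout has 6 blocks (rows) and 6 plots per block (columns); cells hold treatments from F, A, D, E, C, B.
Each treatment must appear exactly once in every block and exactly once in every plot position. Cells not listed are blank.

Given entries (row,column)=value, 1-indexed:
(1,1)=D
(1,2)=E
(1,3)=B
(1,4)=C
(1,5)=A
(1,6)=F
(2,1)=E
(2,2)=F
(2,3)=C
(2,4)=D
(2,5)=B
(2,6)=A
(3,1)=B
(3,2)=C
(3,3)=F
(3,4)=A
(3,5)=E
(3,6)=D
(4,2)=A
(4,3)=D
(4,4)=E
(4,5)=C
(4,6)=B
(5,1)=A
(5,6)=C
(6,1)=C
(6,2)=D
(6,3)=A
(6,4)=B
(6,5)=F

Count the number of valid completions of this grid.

1

Block 4, plot 1: eliminating its block and plot leaves {F}.
Block 5, plot 2: eliminating its block and plot leaves {B}.
Block 5, plot 3: eliminating its block and plot leaves {E}.
Block 5, plot 4: eliminating its block and plot leaves {F}.
Block 5, plot 5: eliminating its block and plot leaves {D}.
Block 6, plot 6: eliminating its block and plot leaves {E}.
Only one assignment across all blanks avoids any block or plot repeat, giving 1 completion.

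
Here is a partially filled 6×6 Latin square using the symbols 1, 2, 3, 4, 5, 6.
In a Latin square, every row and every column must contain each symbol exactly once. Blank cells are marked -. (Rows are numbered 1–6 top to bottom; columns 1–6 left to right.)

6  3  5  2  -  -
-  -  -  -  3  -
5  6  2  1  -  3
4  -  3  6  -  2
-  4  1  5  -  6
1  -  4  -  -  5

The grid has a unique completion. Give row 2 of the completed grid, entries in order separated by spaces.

Row 2, column 1: row 2 has {3} and column 1 has {1, 4, 5, 6}, leaving only 2.
Row 2, column 3: row 2 has {2, 3} and column 3 has {1, 2, 3, 4, 5}, leaving only 6.
Row 2, column 4: row 2 has {2, 3, 6} and column 4 has {1, 2, 5, 6}, leaving only 4.
Row 2, column 6: row 2 has {2, 3, 4, 6} and column 6 has {2, 3, 5, 6}, leaving only 1.
Row 2, column 2: row 2 has {1, 2, 3, 4, 6} and column 2 has {3, 4, 6}, leaving only 5.
So row 2 reads: 2 5 6 4 3 1.

2 5 6 4 3 1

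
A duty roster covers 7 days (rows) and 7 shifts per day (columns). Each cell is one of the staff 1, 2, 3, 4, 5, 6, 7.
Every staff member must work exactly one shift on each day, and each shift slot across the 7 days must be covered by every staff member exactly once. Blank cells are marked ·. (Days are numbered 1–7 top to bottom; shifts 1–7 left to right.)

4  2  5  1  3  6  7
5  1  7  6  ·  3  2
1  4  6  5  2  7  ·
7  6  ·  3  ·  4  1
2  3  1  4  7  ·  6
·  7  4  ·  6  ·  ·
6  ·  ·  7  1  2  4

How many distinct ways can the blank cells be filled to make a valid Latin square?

Day 2, shift 5: eliminating its day and shift leaves {4}.
Day 3, shift 7: eliminating its day and shift leaves {3}.
Day 4, shift 3: eliminating its day and shift leaves {2}.
Day 4, shift 5: eliminating its day and shift leaves {5}.
Day 5, shift 6: eliminating its day and shift leaves {5}.
Day 6, shift 1: eliminating its day and shift leaves {3}.
Day 6, shift 4: eliminating its day and shift leaves {2}.
Day 6, shift 6: eliminating its day and shift leaves {1, 5}.
Day 6, shift 7: eliminating its day and shift leaves {3, 5}.
Day 7, shift 2: eliminating its day and shift leaves {5}.
Day 7, shift 3: eliminating its day and shift leaves {3}.
Only one assignment across all blanks avoids any day or shift repeat, giving 1 completion.

1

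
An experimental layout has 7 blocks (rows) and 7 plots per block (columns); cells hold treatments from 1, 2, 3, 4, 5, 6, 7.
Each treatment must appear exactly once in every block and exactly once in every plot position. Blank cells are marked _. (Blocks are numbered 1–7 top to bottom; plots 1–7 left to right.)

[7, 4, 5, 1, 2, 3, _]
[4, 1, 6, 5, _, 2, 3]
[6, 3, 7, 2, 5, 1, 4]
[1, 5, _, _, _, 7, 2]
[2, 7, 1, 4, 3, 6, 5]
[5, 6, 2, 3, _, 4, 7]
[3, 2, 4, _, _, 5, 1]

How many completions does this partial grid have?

1

Block 1, plot 7: eliminating its block and plot leaves {6}.
Block 2, plot 5: eliminating its block and plot leaves {7}.
Block 4, plot 3: eliminating its block and plot leaves {3}.
Block 4, plot 4: eliminating its block and plot leaves {6}.
Block 4, plot 5: eliminating its block and plot leaves {4, 6}.
Block 6, plot 5: eliminating its block and plot leaves {1}.
Block 7, plot 4: eliminating its block and plot leaves {6, 7}.
Block 7, plot 5: eliminating its block and plot leaves {6, 7}.
Only one assignment across all blanks avoids any block or plot repeat, giving 1 completion.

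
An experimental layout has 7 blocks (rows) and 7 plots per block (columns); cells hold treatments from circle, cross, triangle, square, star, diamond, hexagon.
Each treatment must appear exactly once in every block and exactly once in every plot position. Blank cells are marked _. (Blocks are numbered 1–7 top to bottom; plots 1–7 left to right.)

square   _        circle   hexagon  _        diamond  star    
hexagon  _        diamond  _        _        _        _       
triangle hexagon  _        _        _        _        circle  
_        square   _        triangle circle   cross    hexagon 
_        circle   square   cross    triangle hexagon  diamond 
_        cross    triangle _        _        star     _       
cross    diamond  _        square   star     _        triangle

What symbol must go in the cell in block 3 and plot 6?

Block 3 already has {circle, triangle, hexagon} and plot 6 already has {cross, star, diamond, hexagon}, so block 3, plot 6 must be square.

square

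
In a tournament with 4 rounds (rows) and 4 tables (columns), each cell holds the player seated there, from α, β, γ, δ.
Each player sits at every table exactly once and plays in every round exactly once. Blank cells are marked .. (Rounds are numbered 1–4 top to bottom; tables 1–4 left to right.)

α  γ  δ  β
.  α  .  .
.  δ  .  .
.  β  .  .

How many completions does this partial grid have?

Round 2, table 1: eliminating its round and table leaves {β, γ, δ}.
Round 2, table 3: eliminating its round and table leaves {β, γ}.
Round 2, table 4: eliminating its round and table leaves {γ, δ}.
Round 3, table 1: eliminating its round and table leaves {β, γ}.
Round 3, table 3: eliminating its round and table leaves {α, β, γ}.
Round 3, table 4: eliminating its round and table leaves {α, γ}.
Round 4, table 1: eliminating its round and table leaves {γ, δ}.
Round 4, table 3: eliminating its round and table leaves {α, γ}.
Round 4, table 4: eliminating its round and table leaves {α, γ, δ}.
Enumerating the assignments across these blanks that avoid any round or table repeat gives 4 completions.

4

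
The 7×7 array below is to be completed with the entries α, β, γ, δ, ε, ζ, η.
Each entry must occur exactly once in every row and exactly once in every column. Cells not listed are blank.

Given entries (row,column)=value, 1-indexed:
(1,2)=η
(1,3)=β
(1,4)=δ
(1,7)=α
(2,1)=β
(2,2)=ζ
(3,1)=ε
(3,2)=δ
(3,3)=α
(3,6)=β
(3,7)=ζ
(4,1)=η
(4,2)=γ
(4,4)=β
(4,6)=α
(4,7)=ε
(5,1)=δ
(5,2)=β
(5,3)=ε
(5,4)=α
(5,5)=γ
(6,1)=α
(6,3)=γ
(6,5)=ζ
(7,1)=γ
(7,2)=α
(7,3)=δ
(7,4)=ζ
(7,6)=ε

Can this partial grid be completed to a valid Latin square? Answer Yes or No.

No

Row 1, column 1: row 1 has {α, β, δ, η} and column 1 has {α, β, γ, δ, ε, η}, so it must be ζ.
Row 1, column 5: row 1 has {α, β, δ, ζ, η} and column 5 has {γ, ζ}, so it must be ε.
Row 1, column 6: row 1 has {α, β, δ, ε, ζ, η} and column 6 has {α, β, ε}, so it must be γ.
Row 2, column 3: row 2 has {β, ζ} and column 3 has {α, β, γ, δ, ε}, so it must be η.
Row 2, column 6: row 2 has {β, ζ, η} and column 6 has {α, β, γ, ε}, so it must be δ.
Row 2, column 5: row 2 has {β, δ, ζ, η} and column 5 has {γ, ε, ζ}, so it must be α.
Row 2, column 7: row 2 has {α, β, δ, ζ, η} and column 7 has {α, ε, ζ}, so it must be γ.
Row 2, column 4: row 2 has {α, β, γ, δ, ζ, η} and column 4 has {α, β, δ, ζ}, so it must be ε.
Row 3, column 5: row 3 has {α, β, δ, ε, ζ} and column 5 has {α, γ, ε, ζ}, so it must be η.
Row 3, column 4: row 3 has {α, β, δ, ε, ζ, η} and column 4 has {α, β, δ, ε, ζ}, so it must be γ.
Row 4, column 3: row 4 has {α, β, γ, ε, η} and column 3 has {α, β, γ, δ, ε, η}, so it must be ζ.
Row 4, column 5: row 4 has {α, β, γ, ε, ζ, η} and column 5 has {α, γ, ε, ζ, η}, so it must be δ.
Row 5, column 7: row 5 has {α, β, γ, δ, ε} and column 7 has {α, γ, ε, ζ}, so it must be η.
Row 5, column 6: row 5 has {α, β, γ, δ, ε, η} and column 6 has {α, β, γ, δ, ε}, so it must be ζ.
Row 6, column 2: row 6 has {α, γ, ζ} and column 2 has {α, β, γ, δ, ζ, η}, so it must be ε.
Row 6, column 4: row 6 has {α, γ, ε, ζ} and column 4 has {α, β, γ, δ, ε, ζ}, so it must be η.
Now row 6, column 6: row 6 together with column 6 already contain {α, β, γ, δ, ε, ζ, η} — every symbol — so nothing can go there. The grid has no valid completion.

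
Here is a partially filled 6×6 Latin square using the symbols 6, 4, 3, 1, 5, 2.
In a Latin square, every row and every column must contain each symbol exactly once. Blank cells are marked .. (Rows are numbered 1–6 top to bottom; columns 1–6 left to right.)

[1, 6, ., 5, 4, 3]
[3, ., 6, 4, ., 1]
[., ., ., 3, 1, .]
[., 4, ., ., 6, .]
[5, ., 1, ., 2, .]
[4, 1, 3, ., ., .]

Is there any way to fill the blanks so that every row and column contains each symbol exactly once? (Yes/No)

Row 1, column 3: row 1 has {6, 4, 3, 1, 5} and column 3 has {6, 3, 1}, so it must be 2.
Row 2, column 5: row 2 has {6, 4, 3, 1} and column 5 has {6, 4, 1, 2}, so it must be 5.
Now row 6, column 5: row 6 together with column 5 already contain {6, 4, 3, 1, 5, 2} — every symbol — so nothing can go there. The grid has no valid completion.

No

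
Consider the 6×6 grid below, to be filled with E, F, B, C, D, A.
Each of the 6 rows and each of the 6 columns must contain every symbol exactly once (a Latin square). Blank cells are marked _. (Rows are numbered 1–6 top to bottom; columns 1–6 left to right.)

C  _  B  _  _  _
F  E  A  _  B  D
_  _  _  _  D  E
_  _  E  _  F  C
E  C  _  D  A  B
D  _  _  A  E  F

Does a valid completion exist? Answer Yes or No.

Row 1, column 5: row 1 together with column 5 already contain {E, F, B, C, D, A} — every symbol — so nothing can go there. The grid has no valid completion.

No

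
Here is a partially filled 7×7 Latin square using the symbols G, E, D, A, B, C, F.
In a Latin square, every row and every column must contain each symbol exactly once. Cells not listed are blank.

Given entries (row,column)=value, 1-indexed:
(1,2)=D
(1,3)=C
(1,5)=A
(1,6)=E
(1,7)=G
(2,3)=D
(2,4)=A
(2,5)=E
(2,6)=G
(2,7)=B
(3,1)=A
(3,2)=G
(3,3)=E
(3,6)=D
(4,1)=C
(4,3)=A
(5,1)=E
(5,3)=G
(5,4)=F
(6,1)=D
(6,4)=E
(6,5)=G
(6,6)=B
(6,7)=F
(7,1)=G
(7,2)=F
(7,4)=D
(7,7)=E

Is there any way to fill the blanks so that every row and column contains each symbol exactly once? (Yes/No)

Row 6, column 3: row 6 together with column 3 already contain {G, E, D, A, B, C, F} — every symbol — so nothing can go there. The grid has no valid completion.

No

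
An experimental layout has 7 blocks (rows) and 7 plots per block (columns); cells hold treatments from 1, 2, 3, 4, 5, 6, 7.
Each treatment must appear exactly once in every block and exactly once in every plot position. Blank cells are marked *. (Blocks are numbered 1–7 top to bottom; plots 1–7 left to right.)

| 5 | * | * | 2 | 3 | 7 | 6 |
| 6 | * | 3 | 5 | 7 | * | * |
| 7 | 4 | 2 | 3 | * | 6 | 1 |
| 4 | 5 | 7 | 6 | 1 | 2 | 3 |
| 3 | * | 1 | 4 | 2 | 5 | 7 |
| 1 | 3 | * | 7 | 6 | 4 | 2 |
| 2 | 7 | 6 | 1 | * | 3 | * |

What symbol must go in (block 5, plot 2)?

6

Block 5 already has {1, 2, 3, 4, 5, 7} and plot 2 already has {3, 4, 5, 7}, so block 5, plot 2 must be 6.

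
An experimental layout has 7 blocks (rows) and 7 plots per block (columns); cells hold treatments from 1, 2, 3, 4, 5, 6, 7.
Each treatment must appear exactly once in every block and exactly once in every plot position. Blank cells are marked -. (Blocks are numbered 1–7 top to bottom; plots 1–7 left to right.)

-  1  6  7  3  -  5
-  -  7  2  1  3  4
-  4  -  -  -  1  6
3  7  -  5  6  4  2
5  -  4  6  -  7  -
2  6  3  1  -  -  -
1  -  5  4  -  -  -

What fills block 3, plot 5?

Block 1, plot 1: block 1 has {1, 3, 5, 6, 7} and plot 1 has {1, 2, 3, 5}, leaving only 4.
Block 1, plot 6: block 1 has {1, 3, 4, 5, 6, 7} and plot 6 has {1, 3, 4, 7}, leaving only 2.
Block 2, plot 1: block 2 has {1, 2, 3, 4, 7} and plot 1 has {1, 2, 3, 4, 5}, leaving only 6.
Block 2, plot 2: block 2 has {1, 2, 3, 4, 6, 7} and plot 2 has {1, 4, 6, 7}, leaving only 5.
Block 3, plot 1: block 3 has {1, 4, 6} and plot 1 has {1, 2, 3, 4, 5, 6}, leaving only 7.
Block 3, plot 3: block 3 has {1, 4, 6, 7} and plot 3 has {3, 4, 5, 6, 7}, leaving only 2.
Block 3 already has {1, 2, 4, 6, 7} and plot 5 already has {1, 3, 6}, so block 3, plot 5 must be 5.

5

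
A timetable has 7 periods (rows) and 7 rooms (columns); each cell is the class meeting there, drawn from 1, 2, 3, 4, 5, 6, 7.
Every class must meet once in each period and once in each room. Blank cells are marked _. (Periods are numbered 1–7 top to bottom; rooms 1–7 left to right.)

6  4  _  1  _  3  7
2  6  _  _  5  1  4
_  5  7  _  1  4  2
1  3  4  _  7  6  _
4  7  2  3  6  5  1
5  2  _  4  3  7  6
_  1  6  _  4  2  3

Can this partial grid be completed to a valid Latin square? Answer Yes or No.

Yes

No period or room among the givens repeats a symbol, and propagating forced cells runs into no contradiction.
One valid completion exists (for instance, 6 4 5 1 2 3 7 / 2 6 3 7 5 1 4 / 3 5 7 6 1 4 2 / 1 3 4 2 7 6 5 / 4 7 2 3 6 5 1 / 5 2 1 4 3 7 6 / 7 1 6 5 4 2 3).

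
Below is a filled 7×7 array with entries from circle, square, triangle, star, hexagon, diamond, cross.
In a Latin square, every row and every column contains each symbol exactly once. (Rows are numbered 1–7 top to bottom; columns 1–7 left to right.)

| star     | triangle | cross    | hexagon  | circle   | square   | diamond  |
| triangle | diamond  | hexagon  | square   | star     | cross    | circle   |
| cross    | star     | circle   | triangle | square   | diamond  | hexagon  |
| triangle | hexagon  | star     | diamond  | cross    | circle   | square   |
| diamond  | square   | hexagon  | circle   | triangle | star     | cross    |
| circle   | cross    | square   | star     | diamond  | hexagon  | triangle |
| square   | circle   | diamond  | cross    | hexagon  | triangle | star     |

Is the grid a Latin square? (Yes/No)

Every row is a permutation, but column 3 contains hexagon twice (at rows 2 and 5).

No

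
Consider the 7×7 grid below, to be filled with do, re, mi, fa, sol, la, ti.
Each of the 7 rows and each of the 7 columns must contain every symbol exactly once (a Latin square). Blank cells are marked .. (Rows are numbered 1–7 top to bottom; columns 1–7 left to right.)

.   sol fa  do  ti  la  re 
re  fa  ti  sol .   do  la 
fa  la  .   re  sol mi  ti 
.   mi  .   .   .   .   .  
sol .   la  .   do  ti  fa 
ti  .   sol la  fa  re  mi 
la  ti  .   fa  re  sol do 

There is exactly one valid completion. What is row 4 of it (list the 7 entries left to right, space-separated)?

do mi re ti la fa sol

Row 4, column 1: row 4 has {mi} and column 1 has {re, fa, sol, la, ti}, leaving only do.
Row 4, column 3: row 4 has {do, mi} and column 3 has {fa, sol, la, ti}, leaving only re.
Row 4, column 4: row 4 has {do, re, mi} and column 4 has {do, re, fa, sol, la}, leaving only ti.
Row 4, column 5: row 4 has {do, re, mi, ti} and column 5 has {do, re, fa, sol, ti}, leaving only la.
Row 4, column 6: row 4 has {do, re, mi, la, ti} and column 6 has {do, re, mi, sol, la, ti}, leaving only fa.
Row 4, column 7: row 4 has {do, re, mi, fa, la, ti} and column 7 has {do, re, mi, fa, la, ti}, leaving only sol.
So row 4 reads: do mi re ti la fa sol.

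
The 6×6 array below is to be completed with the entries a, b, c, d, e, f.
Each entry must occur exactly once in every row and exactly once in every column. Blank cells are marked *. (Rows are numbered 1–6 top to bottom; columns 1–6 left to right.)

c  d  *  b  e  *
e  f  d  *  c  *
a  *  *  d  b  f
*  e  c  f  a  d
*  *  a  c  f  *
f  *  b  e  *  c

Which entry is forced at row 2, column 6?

Row 1, column 3: row 1 has {b, c, d, e} and column 3 has {a, b, c, d}, leaving only f.
Row 1, column 6: row 1 has {b, c, d, e, f} and column 6 has {c, d, f}, leaving only a.
Row 2 already has {c, d, e, f} and column 6 already has {a, c, d, f}, so row 2, column 6 must be b.

b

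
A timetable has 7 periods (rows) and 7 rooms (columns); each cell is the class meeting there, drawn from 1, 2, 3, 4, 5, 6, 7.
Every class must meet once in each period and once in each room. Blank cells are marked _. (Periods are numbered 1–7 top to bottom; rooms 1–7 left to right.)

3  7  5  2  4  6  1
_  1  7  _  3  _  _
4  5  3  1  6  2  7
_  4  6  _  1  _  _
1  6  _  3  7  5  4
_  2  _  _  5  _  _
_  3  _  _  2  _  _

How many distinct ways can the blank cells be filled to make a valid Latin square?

8

Period 2, room 1: eliminating its period and room leaves {2, 5, 6}.
Period 2, room 4: eliminating its period and room leaves {4, 5, 6}.
Period 2, room 6: eliminating its period and room leaves {4}.
Period 2, room 7: eliminating its period and room leaves {2, 5, 6}.
Period 4, room 1: eliminating its period and room leaves {2, 5, 7}.
Period 4, room 4: eliminating its period and room leaves {5, 7}.
Period 4, room 6: eliminating its period and room leaves {3, 7}.
Period 4, room 7: eliminating its period and room leaves {2, 3, 5}.
Period 5, room 3: eliminating its period and room leaves {2}.
Period 6, room 1: eliminating its period and room leaves {6, 7}.
Period 6, room 3: eliminating its period and room leaves {1, 4}.
Period 6, room 4: eliminating its period and room leaves {4, 6, 7}.
Period 6, room 6: eliminating its period and room leaves {1, 3, 4, 7}.
Period 6, room 7: eliminating its period and room leaves {3, 6}.
Period 7, room 1: eliminating its period and room leaves {5, 6, 7}.
Period 7, room 3: eliminating its period and room leaves {1, 4}.
Period 7, room 4: eliminating its period and room leaves {4, 5, 6, 7}.
Period 7, room 6: eliminating its period and room leaves {1, 4, 7}.
Period 7, room 7: eliminating its period and room leaves {5, 6}.
Enumerating the assignments across these blanks that avoid any period or room repeat gives 8 completions.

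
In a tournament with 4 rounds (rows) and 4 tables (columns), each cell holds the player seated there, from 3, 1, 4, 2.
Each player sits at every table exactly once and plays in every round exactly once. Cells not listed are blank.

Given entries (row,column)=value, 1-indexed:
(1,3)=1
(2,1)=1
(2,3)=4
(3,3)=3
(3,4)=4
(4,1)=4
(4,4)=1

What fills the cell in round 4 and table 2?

Round 3, table 1: round 3 has {3, 4} and table 1 has {1, 4}, leaving only 2.
Round 1, table 1: round 1 has {1} and table 1 has {1, 4, 2}, leaving only 3.
Round 1, table 4: round 1 has {3, 1} and table 4 has {1, 4}, leaving only 2.
Round 1, table 2: round 1 has {3, 1, 2} and table 2 has {}, leaving only 4.
Round 2, table 4: round 2 has {1, 4} and table 4 has {1, 4, 2}, leaving only 3.
Round 2, table 2: round 2 has {3, 1, 4} and table 2 has {4}, leaving only 2.
Round 4 already has {1, 4} and table 2 already has {4, 2}, so round 4, table 2 must be 3.

3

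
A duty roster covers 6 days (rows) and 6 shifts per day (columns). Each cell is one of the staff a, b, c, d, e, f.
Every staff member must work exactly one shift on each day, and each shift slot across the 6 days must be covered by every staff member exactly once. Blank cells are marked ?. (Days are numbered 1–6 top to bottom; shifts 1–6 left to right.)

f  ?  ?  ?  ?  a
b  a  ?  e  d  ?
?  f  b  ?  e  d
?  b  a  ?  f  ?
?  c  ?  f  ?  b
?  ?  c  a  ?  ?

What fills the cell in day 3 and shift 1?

Day 2, shift 3: day 2 has {a, b, d, e} and shift 3 has {a, b, c}, leaving only f.
Day 2, shift 6: day 2 has {a, b, d, e, f} and shift 6 has {a, b, d}, leaving only c.
Day 3, shift 4: day 3 has {b, d, e, f} and shift 4 has {a, e, f}, leaving only c.
Day 3 already has {b, c, d, e, f} and shift 1 already has {b, f}, so day 3, shift 1 must be a.

a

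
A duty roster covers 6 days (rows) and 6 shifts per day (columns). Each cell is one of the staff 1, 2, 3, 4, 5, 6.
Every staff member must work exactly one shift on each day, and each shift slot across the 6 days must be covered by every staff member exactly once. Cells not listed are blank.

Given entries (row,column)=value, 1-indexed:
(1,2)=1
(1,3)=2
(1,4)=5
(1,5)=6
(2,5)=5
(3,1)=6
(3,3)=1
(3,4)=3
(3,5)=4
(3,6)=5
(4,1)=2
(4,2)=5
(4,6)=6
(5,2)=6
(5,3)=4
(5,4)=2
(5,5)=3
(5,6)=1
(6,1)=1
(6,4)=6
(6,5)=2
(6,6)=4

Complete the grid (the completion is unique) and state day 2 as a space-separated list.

3 4 6 1 5 2

Day 1, shift 6: day 1 has {1, 2, 5, 6} and shift 6 has {1, 4, 5, 6}, leaving only 3.
Day 2, shift 6: day 2 has {5} and shift 6 has {1, 3, 4, 5, 6}, leaving only 2.
Day 1, shift 1: day 1 has {1, 2, 3, 5, 6} and shift 1 has {1, 2, 6}, leaving only 4.
Day 2, shift 1: day 2 has {2, 5} and shift 1 has {1, 2, 4, 6}, leaving only 3.
Day 2, shift 2: day 2 has {2, 3, 5} and shift 2 has {1, 5, 6}, leaving only 4.
Day 2, shift 3: day 2 has {2, 3, 4, 5} and shift 3 has {1, 2, 4}, leaving only 6.
Day 2, shift 4: day 2 has {2, 3, 4, 5, 6} and shift 4 has {2, 3, 5, 6}, leaving only 1.
So day 2 reads: 3 4 6 1 5 2.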